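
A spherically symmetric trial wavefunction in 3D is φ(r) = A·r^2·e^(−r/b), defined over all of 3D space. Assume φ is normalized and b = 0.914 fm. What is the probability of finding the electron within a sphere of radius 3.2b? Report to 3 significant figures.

P ≈ 0.458

With dV = 4πr²dr, the probability is ∫|φ|² dV over r ≤ 3.2b.
Normalization gives A² = 1/(45·π·b^7/2).
Substituting u = r/b, A², 4π and the length scale all cancel in the ratio: P = ∫_{0}^{3.2} u^6·e^(-2·u) du / ∫_{0}^{∞} u^6·e^(-2·u) du.
Using ∫ u^6·e^(-2·u) du = -(4·u^6 + 12·u^5 + 30·u^4 + 60·u^3 + 90·u^2 + 90·u + 45)·e^(-2·u)/8, the numerator is ≈ 2.5744 and the denominator is 45/8.
This evaluates to P = 0.4577.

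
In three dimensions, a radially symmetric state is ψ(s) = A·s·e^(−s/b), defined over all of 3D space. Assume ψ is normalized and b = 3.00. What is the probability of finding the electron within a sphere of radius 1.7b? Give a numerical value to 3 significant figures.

P ≈ 0.256

With dV = 4πs²ds, the probability is ∫|ψ|² dV over s ≤ 1.7b.
Normalization gives A² = 1/(3·π·b^5).
In terms of u = s/b (A², 4π and the length scale all cancel between numerator and denominator), P = [∫_{0}^{1.7} u^4·e^(-2·u) du] / [∫_{0}^{∞} u^4·e^(-2·u) du].
An antiderivative of u^4·e^(-2·u) is -(u^4/2 + u^3 + 3·u^2/2 + 3·u/2 + 3/4)·e^(-2·u); evaluating from 0 to 1.7 gives ≈ 0.19186, while the full integral is 3/4.
This evaluates to P = 0.2558.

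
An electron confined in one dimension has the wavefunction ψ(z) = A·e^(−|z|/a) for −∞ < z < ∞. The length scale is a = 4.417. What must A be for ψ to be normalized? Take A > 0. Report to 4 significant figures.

Normalization requires ∫|ψ|² dz = 1, integrated from −∞ to ∞.
Recall ∫₀^∞ z^m e^(−z/β) dz = m!·β^(m+1), the integral (without the A² prefactor) comes out to a.
Setting this equal to 1 gives A² = 1/(a).
Substituting a = 4.417 gives A² = 0.22640, so A = 0.47581.

A ≈ 0.4758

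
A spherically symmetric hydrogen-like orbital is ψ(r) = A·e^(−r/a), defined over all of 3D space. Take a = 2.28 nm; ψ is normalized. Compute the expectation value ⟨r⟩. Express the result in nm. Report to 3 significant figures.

⟨r⟩ ≈ 3.42 nm

⟨r⟩ = ∫ r |ψ|² 4πr² dr over the full domain.
The ratio of the moment integral to the normalization integral gives ⟨r⟩ = 3·a/2.
Putting a = 2.28 gives 3.420.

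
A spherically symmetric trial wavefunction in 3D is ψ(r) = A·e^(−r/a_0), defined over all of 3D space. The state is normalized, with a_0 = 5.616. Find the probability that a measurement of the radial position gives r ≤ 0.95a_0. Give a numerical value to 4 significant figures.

P ≈ 0.2963

Integrate the radial probability density 4πr²|ψ|² over r ≤ 0.95a_0.
A² is fixed by ∫₀^∞ 4πr²|ψ|² dr = 1, i.e. A² = (π·a_0^3)^(−1).
In terms of u = r/a_0 (A², 4π and the length scale all cancel between numerator and denominator), P = [∫_{0}^{0.95} u^2·e^(-2·u) du] / [∫_{0}^{∞} u^2·e^(-2·u) du].
With ∫ u^2·e^(-2·u) du = -(2·u^2 + 2·u + 1)·e^(-2·u)/4 + C, the region integral is 1/4 - 941·e^(-19/10)/800 and the full one is 1/4.
Taking the ratio yields P = 0.29628.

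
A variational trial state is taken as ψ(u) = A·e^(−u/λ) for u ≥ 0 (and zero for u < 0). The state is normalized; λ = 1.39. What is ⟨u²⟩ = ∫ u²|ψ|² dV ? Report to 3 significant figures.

The expectation value is the |ψ|²-weighted average of u^2: ∫ u^2|ψ|² du.
Evaluating both integrals, ⟨u²⟩ = λ^2/2.
With λ = 1.39, ⟨u^2⟩ = 0.9661.

⟨u^2⟩ ≈ 0.966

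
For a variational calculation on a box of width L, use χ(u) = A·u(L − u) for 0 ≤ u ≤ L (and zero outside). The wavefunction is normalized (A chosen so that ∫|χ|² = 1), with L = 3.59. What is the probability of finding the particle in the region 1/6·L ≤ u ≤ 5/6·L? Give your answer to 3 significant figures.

P = ∫_{1/6·L}^{5/6·L} |χ(u)|² du.
Since A² = 1/(L^5/30), this is the region integral divided by the full normalization integral.
Substituting t = u/L, A² and the length scale cancel in the ratio: P = ∫_{1/6}^{5/6} t^2·(1 - t)^2 dt / ∫_{0}^{1} t^2·(1 - t)^2 dt.
An antiderivative of t^2·(1 - t)^2 is t^3·(6·t^2 - 15·t + 10)/30; evaluating from 1/6 to 5/6 gives 301/9720, while the full integral is 1/30.
Evaluating gives P = 301/324.

P ≈ 0.929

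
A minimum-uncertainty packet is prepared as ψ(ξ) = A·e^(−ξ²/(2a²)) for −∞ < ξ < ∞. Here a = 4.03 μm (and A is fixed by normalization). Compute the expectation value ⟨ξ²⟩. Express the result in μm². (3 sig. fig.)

By definition ⟨ξ²⟩ = ∫ ξ^2 |ψ(ξ)|² dξ.
Using the Gaussian integral ∫_{−∞}^{∞} e^(−αξ²) dξ = √(π/α), since the A² factors cancel between numerator and denominator, ⟨ξ²⟩ = a^2/2.
With a = 4.03, ⟨ξ^2⟩ = 8.120.

⟨ξ^2⟩ ≈ 8.12 μm^2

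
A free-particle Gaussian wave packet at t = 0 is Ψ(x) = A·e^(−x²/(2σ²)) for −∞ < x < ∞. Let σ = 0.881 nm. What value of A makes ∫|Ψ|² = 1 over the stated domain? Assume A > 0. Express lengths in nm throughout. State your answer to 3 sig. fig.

A ≈ 0.800 nm^(-1/2)

The normalization condition is ∫|Ψ|² dx = 1 from −∞ to ∞.
Using the Gaussian integral ∫_{−∞}^{∞} e^(−αx²) dx = √(π/α), ∫|Ψ|² dx = A²·(√(π)·σ).
So A² = (√(π)·σ)^(−1).
Substituting σ = 0.881 gives A² = 0.6404, so A = 0.8002.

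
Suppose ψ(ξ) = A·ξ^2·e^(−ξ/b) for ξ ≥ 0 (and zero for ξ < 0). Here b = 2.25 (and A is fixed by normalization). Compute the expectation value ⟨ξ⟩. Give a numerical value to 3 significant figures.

⟨ξ⟩ ≈ 5.63

By definition ⟨ξ⟩ = ∫ ξ |ψ(ξ)|² dξ.
The ratio of the moment integral to the normalization integral gives ⟨ξ⟩ = 5·b/2.
With b = 2.25, ⟨ξ⟩ = 5.625.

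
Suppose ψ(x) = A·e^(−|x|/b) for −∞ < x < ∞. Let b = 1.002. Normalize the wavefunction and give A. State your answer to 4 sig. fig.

A ≈ 0.9990

We need A² ∫|f|² dx = 1, taking the integral from −∞ to ∞.
With ψ = A·e^(−|x|/b), the integral evaluates to A²·[b].
So A² = (b)^(−1).
With b = 1.002: A² = 0.99800 and A = 0.99900.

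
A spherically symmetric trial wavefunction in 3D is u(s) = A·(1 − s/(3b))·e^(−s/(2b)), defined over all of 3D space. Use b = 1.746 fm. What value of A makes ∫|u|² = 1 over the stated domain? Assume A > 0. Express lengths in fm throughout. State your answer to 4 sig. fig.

We need A² ∫|f|² 4πs² ds = 1, taking the integral from 0 to ∞.
(Spherical symmetry: dV = 4πs² ds.)
Carrying out the integral gives A² · 8·π·b^3/3.
Hence A² = 1/[8·π·b^3/3].
Substituting b = 1.746 gives A² = 0.022426, so A = 0.14975.

A ≈ 0.1498 fm^(-3/2)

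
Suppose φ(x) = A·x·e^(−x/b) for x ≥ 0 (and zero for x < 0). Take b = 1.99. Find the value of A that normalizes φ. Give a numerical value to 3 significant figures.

A ≈ 0.712

The normalization condition is ∫|φ|² dx = 1 from 0 to ∞.
The integral (without the A² prefactor) comes out to b^3/4.
Hence A² = 1/[b^3/4].
Plugging in b = 1.99 yields A = 0.7124.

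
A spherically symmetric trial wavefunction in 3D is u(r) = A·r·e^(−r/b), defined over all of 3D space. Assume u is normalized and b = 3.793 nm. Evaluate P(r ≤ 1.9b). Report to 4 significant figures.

Integrate the radial probability density 4πr²|u|² over r ≤ 1.9b.
The full normalization integral is A²·[3·π·b^5] = 1, fixing A².
Let t = r/b; then A², 4π and the length scale all cancel, so P = ∫_{0}^{1.9} t^4·e^(-2·t) dt ÷ ∫_{0}^{∞} t^4·e^(-2·t) dt.
An antiderivative of t^4·e^(-2·t) is -(t^4/2 + t^3 + 3·t^2/2 + 3·t/2 + 3/4)·e^(-2·t); evaluating from 0 to 1.9 gives ≈ 0.249117, while the full integral is 3/4.
The region integral divided by the full integral gives P = 0.33216.

P ≈ 0.3322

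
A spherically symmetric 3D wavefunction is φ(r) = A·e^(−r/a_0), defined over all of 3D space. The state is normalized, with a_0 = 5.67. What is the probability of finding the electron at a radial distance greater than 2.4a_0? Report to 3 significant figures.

Integrate the radial probability density 4πr²|φ|² over r > 2.4a_0.
Normalization gives A² = 1/(π·a_0^3).
In terms of u = r/a_0 (A², 4π and the length scale all cancel between numerator and denominator), P = [∫_{2.4}^{∞} u^2·e^(-2·u) du] / [∫_{0}^{∞} u^2·e^(-2·u) du].
Using ∫ u^2·e^(-2·u) du = -(2·u^2 + 2·u + 1)·e^(-2·u)/4, the numerator is 433·e^(-24/5)/100 and the denominator is 1/4.
This evaluates to P = 0.1425.

P ≈ 0.143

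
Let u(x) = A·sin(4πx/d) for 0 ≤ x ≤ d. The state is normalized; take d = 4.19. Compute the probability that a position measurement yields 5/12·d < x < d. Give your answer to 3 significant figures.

P ≈ 0.549

The probability is P = ∫ |u|² dx over [5/12·d, d].
With A² fixed by ∫|u|² = 1, i.e. A² = (d/2)^(−1), substitute and integrate.
Substituting t = x/d, A² and the length scale cancel in the ratio: P = ∫_{5/12}^{1} sin(4·π·t)^2 dt / ∫_{0}^{1} sin(4·π·t)^2 dt.
With ∫ sin(4·π·t)^2 dt = t/2 - sin(4·π·t)·cos(4·π·t)/(8·π) + C, the region integral is -√(3)/(32·π) + 7/24 and the full one is 1/2.
This works out to P = -√(3)/(16·π) + 7/12.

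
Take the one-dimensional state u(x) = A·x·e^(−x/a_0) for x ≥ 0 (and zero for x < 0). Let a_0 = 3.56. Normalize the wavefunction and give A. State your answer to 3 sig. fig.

A ≈ 0.298

Normalization requires ∫|u|² dx = 1, integrated from 0 to ∞.
The integral (without the A² prefactor) comes out to a_0^3/4.
So A² = (a_0^3/4)^(−1).
Substituting a_0 = 3.56 gives A² = 0.08866, so A = 0.2978.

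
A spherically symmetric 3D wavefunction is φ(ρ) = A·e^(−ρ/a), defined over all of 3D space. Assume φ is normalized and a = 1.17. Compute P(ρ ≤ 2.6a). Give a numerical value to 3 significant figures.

P ≈ 0.891

Integrate the radial probability density 4πρ²|φ|² over ρ ≤ 2.6a.
The full normalization integral is A²·[π·a^3] = 1, fixing A².
In terms of u = ρ/a (A², 4π and the length scale all cancel between numerator and denominator), P = [∫_{0}^{2.6} u^2·e^(-2·u) du] / [∫_{0}^{∞} u^2·e^(-2·u) du].
Using ∫ u^2·e^(-2·u) du = -(2·u^2 + 2·u + 1)·e^(-2·u)/4, the numerator is 1/4 - 493·e^(-26/5)/100 and the denominator is 1/4.
This evaluates to P = 0.8912.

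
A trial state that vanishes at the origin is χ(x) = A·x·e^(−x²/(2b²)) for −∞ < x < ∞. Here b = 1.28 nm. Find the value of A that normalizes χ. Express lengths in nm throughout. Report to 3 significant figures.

Normalization requires ∫|χ|² dx = 1, integrated from −∞ to ∞.
The integral (without the A² prefactor) comes out to √(π)·b^3/2.
Setting this equal to 1 gives A² = 1/(√(π)·b^3/2).
Plugging in b = 1.28 yields A = 0.7335.

A ≈ 0.734 nm^(-3/2)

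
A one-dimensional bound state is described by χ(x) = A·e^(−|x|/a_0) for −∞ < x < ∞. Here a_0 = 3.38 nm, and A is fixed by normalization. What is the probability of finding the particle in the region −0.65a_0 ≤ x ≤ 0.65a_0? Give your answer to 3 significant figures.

P ≈ 0.727

The probability is P = ∫ |χ|² dx over [−0.65a_0, 0.65a_0].
The normalization integral ∫|χ|²dx over the whole domain equals a_0·A², and A² cancels in the ratio.
By symmetry take twice the x ≥ 0 contribution in numerator and denominator; the 2's cancel. Substituting u = x/a_0, A² and the length scale cancel in the ratio: P = ∫_{0}^{0.65} e^(-2·u) du / ∫_{0}^{∞} e^(-2·u) du.
Using ∫ e^(-2·u) du = -e^(-2·u)/2, the numerator is 1/2 - e^(-13/10)/2 and the denominator is 1/2.
Taking the ratio, P = 0.7275.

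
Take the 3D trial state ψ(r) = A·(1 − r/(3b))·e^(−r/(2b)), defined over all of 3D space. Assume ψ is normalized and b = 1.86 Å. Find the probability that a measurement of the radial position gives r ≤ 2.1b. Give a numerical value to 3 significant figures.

Integrate the radial probability density 4πr²|ψ|² over r ≤ 2.1b.
A² is fixed by ∫₀^∞ 4πr²|ψ|² dr = 1, i.e. A² = (8·π·b^3/3)^(−1).
Substituting u = r/b, A², 4π and the length scale all cancel in the ratio: P = ∫_{0}^{2.1} u^2·(1 - u/3)^2·e^(-u) du / ∫_{0}^{∞} u^2·(1 - u/3)^2·e^(-u) du.
An antiderivative of u^2·(1 - u/3)^2·e^(-u) is (-u^4 + 2·u^3 - 3·u^2 - 6·u - 6)·e^(-u)/9; evaluating from 0 to 2.1 gives ≈ 0.22098, while the full integral is 2/3.
The region integral divided by the full integral gives P = 0.3315.

P ≈ 0.331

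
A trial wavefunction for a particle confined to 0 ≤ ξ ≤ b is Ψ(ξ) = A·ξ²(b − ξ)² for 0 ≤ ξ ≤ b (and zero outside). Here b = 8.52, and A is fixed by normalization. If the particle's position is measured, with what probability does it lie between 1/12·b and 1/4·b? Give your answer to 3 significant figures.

P = ∫_{1/12·b}^{1/4·b} |Ψ(ξ)|² dξ.
Since A² = 1/(b^9/630), this is the region integral divided by the full normalization integral.
Substituting u = ξ/b, A² and the length scale cancel in the ratio: P = ∫_{1/12}^{1/4} u^4·(1 - u)^4 du / ∫_{0}^{1} u^4·(1 - u)^4 du.
Using ∫ u^4·(1 - u)^4 du = u^5·(70·u^4 - 315·u^3 + 540·u^2 - 420·u + 126)/630, the numerator is ≈ 0.000077059 and the denominator is 1/630.
Evaluating gives P = 0.04855.

P ≈ 0.0485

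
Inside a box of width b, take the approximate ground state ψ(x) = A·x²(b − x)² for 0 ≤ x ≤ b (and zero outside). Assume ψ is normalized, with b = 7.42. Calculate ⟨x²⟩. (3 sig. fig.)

By definition ⟨x²⟩ = ∫ x^2 |ψ(x)|² dx.
Expanding the polynomial and integrating term by term, since the A² factors cancel between numerator and denominator, ⟨x²⟩ = 3·b^2/11.
Putting b = 7.42 gives 15.02.

⟨x^2⟩ ≈ 15.0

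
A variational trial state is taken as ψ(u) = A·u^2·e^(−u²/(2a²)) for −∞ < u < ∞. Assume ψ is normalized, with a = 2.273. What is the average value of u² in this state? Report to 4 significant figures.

⟨u^2⟩ ≈ 12.92

⟨u²⟩ = ∫ u^2 |ψ|² du over the full domain.
The ratio of the moment integral to the normalization integral gives ⟨u²⟩ = 5·a^2/2.
Putting a = 2.273 gives 12.916.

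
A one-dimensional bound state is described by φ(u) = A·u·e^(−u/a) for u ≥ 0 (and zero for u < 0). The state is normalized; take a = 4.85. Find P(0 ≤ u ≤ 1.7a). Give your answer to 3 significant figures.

P ≈ 0.660

P = ∫_{0}^{1.7a} |φ(u)|² du.
The normalization integral ∫|φ|²du over the whole domain equals a^3/4·A², and A² cancels in the ratio.
In terms of t = u/a (A² and the length scale cancel between numerator and denominator), P = [∫_{0}^{1.7} t^2·e^(-2·t) dt] / [∫_{0}^{∞} t^2·e^(-2·t) dt].
An antiderivative of t^2·e^(-2·t) is -(2·t^2 + 2·t + 1)·e^(-2·t)/4; evaluating from 0 to 1.7 gives 1/4 - 509·e^(-17/5)/200, while the full integral is 1/4.
Evaluating gives P = 0.6603.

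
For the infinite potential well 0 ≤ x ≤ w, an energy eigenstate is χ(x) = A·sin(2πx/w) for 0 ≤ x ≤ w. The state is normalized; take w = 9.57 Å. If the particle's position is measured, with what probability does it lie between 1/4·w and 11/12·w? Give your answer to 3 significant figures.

|χ|² is the probability density, so P = ∫_{1/4·w}^{11/12·w} |χ|² dx.
With A² fixed by ∫|χ|² = 1, i.e. A² = (w/2)^(−1), substitute and integrate.
In terms of u = x/w (A² and the length scale cancel between numerator and denominator), P = [∫_{1/4}^{11/12} sin(2·π·u)^2 du] / [∫_{0}^{1} sin(2·π·u)^2 du].
Using ∫ sin(2·π·u)^2 du = u/2 - sin(4·π·u)/(8·π), the numerator is √(3)/(16·π) + 1/3 and the denominator is 1/2.
Taking the ratio, P = √(3)/(8·π) + 2/3.

P ≈ 0.736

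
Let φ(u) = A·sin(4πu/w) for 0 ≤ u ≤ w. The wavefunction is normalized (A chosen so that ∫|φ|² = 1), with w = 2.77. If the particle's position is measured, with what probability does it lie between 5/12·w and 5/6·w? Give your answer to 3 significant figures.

|φ|² is the probability density, so P = ∫_{5/12·w}^{5/6·w} |φ|² du.
The normalization integral ∫|φ|²du over the whole domain equals w/2·A², and A² cancels in the ratio.
Let t = u/w; then A² and the length scale cancel, so P = ∫_{5/12}^{5/6} sin(4·π·t)^2 dt ÷ ∫_{0}^{1} sin(4·π·t)^2 dt.
Using ∫ sin(4·π·t)^2 dt = t/2 - sin(4·π·t)·cos(4·π·t)/(8·π), the numerator is -√(3)/(16·π) + 5/24 and the denominator is 1/2.
Evaluating gives P = -√(3)/(8·π) + 5/12.

P ≈ 0.348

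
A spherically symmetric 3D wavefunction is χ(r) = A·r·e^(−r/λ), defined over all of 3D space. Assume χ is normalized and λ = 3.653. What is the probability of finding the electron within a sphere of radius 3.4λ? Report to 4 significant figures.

P ≈ 0.8080

With dV = 4πr²dr, the probability is ∫|χ|² dV over r ≤ 3.4λ.
A² is fixed by ∫₀^∞ 4πr²|χ|² dr = 1, i.e. A² = (3·π·λ^5)^(−1).
In terms of u = r/λ (A², 4π and the length scale all cancel between numerator and denominator), P = [∫_{0}^{3.4} u^4·e^(-2·u) du] / [∫_{0}^{∞} u^4·e^(-2·u) du].
An antiderivative of u^4·e^(-2·u) is -(u^4/2 + u^3 + 3·u^2/2 + 3·u/2 + 3/4)·e^(-2·u); evaluating from 0 to 3.4 gives ≈ 0.605977, while the full integral is 3/4.
The region integral divided by the full integral gives P = 0.80797.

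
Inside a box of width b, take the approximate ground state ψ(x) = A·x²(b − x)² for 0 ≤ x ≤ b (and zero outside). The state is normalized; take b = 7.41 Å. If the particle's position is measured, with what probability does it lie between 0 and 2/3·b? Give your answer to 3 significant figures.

P ≈ 0.855

The probability is P = ∫ |ψ|² dx over [0, 2/3·b].
With A² fixed by ∫|ψ|² = 1, i.e. A² = (b^9/630)^(−1), substitute and integrate.
Substituting u = x/b, A² and the length scale cancel in the ratio: P = ∫_{0}^{2/3} u^4·(1 - u)^4 du / ∫_{0}^{1} u^4·(1 - u)^4 du.
Using ∫ u^4·(1 - u)^4 du = u^5·(70·u^4 - 315·u^3 + 540·u^2 - 420·u + 126)/630, the numerator is ≈ 0.0013574 and the denominator is 1/630.
Evaluating gives P = 0.8552.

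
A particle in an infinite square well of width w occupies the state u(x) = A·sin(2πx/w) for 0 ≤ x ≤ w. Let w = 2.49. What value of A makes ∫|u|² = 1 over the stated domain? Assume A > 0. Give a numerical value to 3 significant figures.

Normalization requires ∫|u|² dx = 1, integrated from 0 to w.
Using sin²θ = (1 − cos 2θ)/2, ∫|u|² dx = A²·(w/2).
Setting this equal to 1 gives A² = 1/(w/2).
Plugging in w = 2.49 yields A = 0.8962.

A ≈ 0.896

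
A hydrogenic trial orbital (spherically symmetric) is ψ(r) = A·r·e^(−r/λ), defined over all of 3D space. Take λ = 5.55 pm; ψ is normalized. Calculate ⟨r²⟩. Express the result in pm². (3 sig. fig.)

By definition ⟨r²⟩ = ∫ r^2 |ψ(r)|² 4πr² dr.
With ∫₀^∞ r^6 e^(−αr) dr = 6!/α^7, evaluating both integrals, ⟨r²⟩ = 15·λ^2/2.
Putting λ = 5.55 gives 231.0.

⟨r^2⟩ ≈ 231 pm^2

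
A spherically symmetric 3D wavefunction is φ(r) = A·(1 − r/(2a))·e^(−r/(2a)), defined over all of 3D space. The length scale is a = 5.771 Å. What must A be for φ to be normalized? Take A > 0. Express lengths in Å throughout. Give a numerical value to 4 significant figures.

A ≈ 0.01439 Å^(-3/2)

We need A² ∫|f|² 4πr² dr = 1, taking the integral from 0 to ∞.
∫|φ|² 4πr² dr = A²·(8·π·a^3).
So A² = (8·π·a^3)^(−1).
With a = 5.771: A² = 0.00020702 and A = 0.014388.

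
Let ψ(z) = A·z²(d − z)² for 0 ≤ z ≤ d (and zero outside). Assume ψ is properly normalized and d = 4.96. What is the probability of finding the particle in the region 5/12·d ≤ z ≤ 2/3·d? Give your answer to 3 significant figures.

P ≈ 0.553

The probability is P = ∫ |ψ|² dz over [5/12·d, 2/3·d].
Since A² = 1/(d^9/630), this is the region integral divided by the full normalization integral.
In terms of u = z/d (A² and the length scale cancel between numerator and denominator), P = [∫_{5/12}^{2/3} u^4·(1 - u)^4 du] / [∫_{0}^{1} u^4·(1 - u)^4 du].
An antiderivative of u^4·(1 - u)^4 is u^5·(70·u^4 - 315·u^3 + 540·u^2 - 420·u + 126)/630; evaluating from 5/12 to 2/3 gives ≈ 0.00087750, while the full integral is 1/630.
Taking the ratio, P = 0.5528.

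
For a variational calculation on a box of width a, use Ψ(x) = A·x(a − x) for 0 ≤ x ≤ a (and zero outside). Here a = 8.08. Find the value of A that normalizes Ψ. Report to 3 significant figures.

A ≈ 0.0295

The normalization condition is ∫|Ψ|² dx = 1 from 0 to a.
Expanding the polynomial and integrating term by term, with Ψ = A·x(a − x), the integral evaluates to A²·[a^5/30].
Setting this equal to 1 gives A² = 1/(a^5/30).
With a = 8.08: A² = 0.0008711 and A = 0.02951.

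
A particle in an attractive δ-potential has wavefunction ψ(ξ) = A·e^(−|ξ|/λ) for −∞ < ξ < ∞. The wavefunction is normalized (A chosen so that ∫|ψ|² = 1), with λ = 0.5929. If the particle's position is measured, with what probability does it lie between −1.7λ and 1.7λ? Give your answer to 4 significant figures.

The probability is P = ∫ |ψ|² dξ over [−1.7λ, 1.7λ].
The normalization integral ∫|ψ|²dξ over the whole domain equals λ·A², and A² cancels in the ratio.
Both integrals are even about ξ = 0, so only the ξ ≥ 0 halves are needed (the factors of 2 cancel). In terms of u = ξ/λ (A² and the length scale cancel between numerator and denominator), P = [∫_{0}^{1.7} e^(-2·u) du] / [∫_{0}^{∞} e^(-2·u) du].
With ∫ e^(-2·u) du = -e^(-2·u)/2 + C, the region integral is 1/2 - e^(-17/5)/2 and the full one is 1/2.
Taking the ratio, P = 0.96663.

P ≈ 0.9666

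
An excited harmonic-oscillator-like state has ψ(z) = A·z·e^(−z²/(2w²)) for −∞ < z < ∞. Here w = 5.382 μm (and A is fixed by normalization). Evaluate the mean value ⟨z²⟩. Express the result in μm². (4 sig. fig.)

⟨z^2⟩ ≈ 43.45 μm^2

⟨z²⟩ = ∫ z^2 |ψ|² dz over the full domain.
With ∫_{−∞}^{∞} z^(2m) e^(−αz²) dz = (2m−1)!!·√π / (2^m α^(m+1/2)), since the A² factors cancel between numerator and denominator, ⟨z²⟩ = 3·w^2/2.
Putting w = 5.382 gives 43.449.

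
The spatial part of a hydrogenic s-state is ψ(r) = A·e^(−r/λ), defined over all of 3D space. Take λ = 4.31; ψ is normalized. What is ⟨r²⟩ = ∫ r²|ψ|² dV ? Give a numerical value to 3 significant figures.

⟨r^2⟩ ≈ 55.7

The expectation value is the |ψ|²-weighted average of r^2: ∫ r^2|ψ|² 4πr² dr.
Using ∫₀^∞ rⁿ e^(−αr) dr = n!/αⁿ⁺¹, since the A² factors cancel between numerator and denominator, ⟨r²⟩ = 3·λ^2.
With λ = 4.31, ⟨r^2⟩ = 55.73.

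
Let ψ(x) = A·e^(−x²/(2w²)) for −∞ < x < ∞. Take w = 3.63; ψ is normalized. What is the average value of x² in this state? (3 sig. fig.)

⟨x²⟩ = ∫ x^2 |ψ|² dx over the full domain.
Using the Gaussian integral ∫_{−∞}^{∞} e^(−αx²) dx = √(π/α), evaluating both integrals, ⟨x²⟩ = w^2/2.
Putting w = 3.63 gives 6.588.

⟨x^2⟩ ≈ 6.59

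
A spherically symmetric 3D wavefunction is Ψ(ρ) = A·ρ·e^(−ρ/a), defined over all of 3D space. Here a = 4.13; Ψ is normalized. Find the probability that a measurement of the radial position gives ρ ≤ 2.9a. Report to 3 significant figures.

Integrate the radial probability density 4πρ²|Ψ|² over ρ ≤ 2.9a.
A² is fixed by ∫₀^∞ 4πρ²|Ψ|² dρ = 1, i.e. A² = (3·π·a^5)^(−1).
Let u = ρ/a; then A², 4π and the length scale all cancel, so P = ∫_{0}^{2.9} u^4·e^(-2·u) du ÷ ∫_{0}^{∞} u^4·e^(-2·u) du.
An antiderivative of u^4·e^(-2·u) is -(u^4/2 + u^3 + 3·u^2/2 + 3·u/2 + 3/4)·e^(-2·u); evaluating from 0 to 2.9 gives ≈ 0.51546, while the full integral is 3/4.
This evaluates to P = 0.6873.

P ≈ 0.687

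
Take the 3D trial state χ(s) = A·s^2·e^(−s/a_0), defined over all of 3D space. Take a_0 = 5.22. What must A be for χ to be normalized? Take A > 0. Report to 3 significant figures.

A ≈ 0.000366

Require ∫ |χ|² 4πs² ds = 1 over the whole domain.
(Spherical symmetry: dV = 4πs² ds.)
With ∫₀^∞ s^6 e^(−αs) ds = 6!/α^7, the integral (without the A² prefactor) comes out to 45·π·a_0^7/2.
Hence A² = 1/[45·π·a_0^7/2].
Plugging in a_0 = 5.22 yields A = 0.0003660.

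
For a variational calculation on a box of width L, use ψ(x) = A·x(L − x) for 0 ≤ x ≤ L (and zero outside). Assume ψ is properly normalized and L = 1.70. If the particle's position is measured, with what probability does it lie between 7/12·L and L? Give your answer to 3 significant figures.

P = ∫_{7/12·L}^{L} |ψ(x)|² dx.
The normalization integral ∫|ψ|²dx over the whole domain equals L^5/30·A², and A² cancels in the ratio.
In terms of u = x/L (A² and the length scale cancel between numerator and denominator), P = [∫_{7/12}^{1} u^2·(1 - u)^2 du] / [∫_{0}^{1} u^2·(1 - u)^2 du].
An antiderivative of u^2·(1 - u)^2 is u^3·(6·u^2 - 15·u + 10)/30; evaluating from 7/12 to 1 gives ≈ 0.011554, while the full integral is 1/30.
The result is P = 0.3466.

P ≈ 0.347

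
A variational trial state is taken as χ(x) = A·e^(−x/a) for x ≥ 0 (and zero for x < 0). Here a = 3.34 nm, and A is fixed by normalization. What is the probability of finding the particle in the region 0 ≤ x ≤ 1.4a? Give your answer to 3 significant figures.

P ≈ 0.939

|χ|² is the probability density, so P = ∫_{0}^{1.4a} |χ|² dx.
With A² fixed by ∫|χ|² = 1, i.e. A² = (a/2)^(−1), substitute and integrate.
Let u = x/a; then A² and the length scale cancel, so P = ∫_{0}^{1.4} e^(-2·u) du ÷ ∫_{0}^{∞} e^(-2·u) du.
An antiderivative of e^(-2·u) is -e^(-2·u)/2; evaluating from 0 to 1.4 gives 1/2 - e^(-14/5)/2, while the full integral is 1/2.
Taking the ratio, P = 0.9392.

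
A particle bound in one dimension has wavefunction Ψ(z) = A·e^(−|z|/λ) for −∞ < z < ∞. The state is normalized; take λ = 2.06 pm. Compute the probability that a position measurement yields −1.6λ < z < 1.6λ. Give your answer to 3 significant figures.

P = ∫_{−1.6λ}^{1.6λ} |Ψ(z)|² dz.
Since A² = 1/(λ), this is the region integral divided by the full normalization integral.
Both integrals are even about z = 0, so only the z ≥ 0 halves are needed (the factors of 2 cancel). Substituting u = z/λ, A² and the length scale cancel in the ratio: P = ∫_{0}^{1.6} e^(-2·u) du / ∫_{0}^{∞} e^(-2·u) du.
With ∫ e^(-2·u) du = -e^(-2·u)/2 + C, the region integral is 1/2 - e^(-16/5)/2 and the full one is 1/2.
Evaluating gives P = 0.9592.

P ≈ 0.959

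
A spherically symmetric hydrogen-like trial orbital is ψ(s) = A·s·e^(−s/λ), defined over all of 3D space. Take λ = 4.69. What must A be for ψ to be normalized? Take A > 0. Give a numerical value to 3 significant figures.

We need A² ∫|f|² 4πs² ds = 1, taking the integral from 0 to ∞.
The angular integral contributes 4π, leaving ∫₀^∞ s²|ψ|² ds.
Using ∫₀^∞ sⁿ e^(−αs) ds = n!/αⁿ⁺¹, the integral (without the A² prefactor) comes out to 3·π·λ^5.
So A² = (3·π·λ^5)^(−1).
Substituting λ = 4.69 gives A² = 0.00004676, so A = 0.006838.

A ≈ 0.00684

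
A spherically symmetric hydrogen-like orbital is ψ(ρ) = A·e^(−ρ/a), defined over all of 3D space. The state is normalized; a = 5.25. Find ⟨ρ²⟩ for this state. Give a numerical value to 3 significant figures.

By definition ⟨ρ²⟩ = ∫ ρ^2 |ψ(ρ)|² 4πρ² dρ.
Using ∫₀^∞ ρⁿ e^(−αρ) dρ = n!/αⁿ⁺¹, evaluating both integrals, ⟨ρ²⟩ = 3·a^2.
Putting a = 5.25 gives 82.69.

⟨ρ^2⟩ ≈ 82.7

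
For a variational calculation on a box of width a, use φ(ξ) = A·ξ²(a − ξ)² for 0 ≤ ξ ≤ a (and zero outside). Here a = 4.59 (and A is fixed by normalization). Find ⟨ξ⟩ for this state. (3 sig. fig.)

⟨ξ⟩ = ∫ ξ |φ|² dξ over the full domain.
Expanding the polynomial and integrating term by term, evaluating both integrals, ⟨ξ⟩ = a/2.
Putting a = 4.59 gives 2.295.

⟨ξ⟩ ≈ 2.30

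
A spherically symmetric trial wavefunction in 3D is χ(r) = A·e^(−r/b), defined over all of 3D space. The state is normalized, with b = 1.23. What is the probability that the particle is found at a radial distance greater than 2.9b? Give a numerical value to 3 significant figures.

P = ∫ |χ|² 4πr² dr over r > 2.9b.
A² is fixed by ∫₀^∞ 4πr²|χ|² dr = 1, i.e. A² = (π·b^3)^(−1).
In terms of u = r/b (A², 4π and the length scale all cancel between numerator and denominator), P = [∫_{2.9}^{∞} u^2·e^(-2·u) du] / [∫_{0}^{∞} u^2·e^(-2·u) du].
With ∫ u^2·e^(-2·u) du = -(2·u^2 + 2·u + 1)·e^(-2·u)/4 + C, the region integral is 1181·e^(-29/5)/200 and the full one is 1/4.
The region integral divided by the full integral gives P = 0.07151.

P ≈ 0.0715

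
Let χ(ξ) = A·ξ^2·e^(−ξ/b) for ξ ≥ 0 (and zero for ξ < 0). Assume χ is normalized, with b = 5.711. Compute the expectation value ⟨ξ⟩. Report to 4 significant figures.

The expectation value is the |χ|²-weighted average of ξ: ∫ ξ|χ|² dξ.
Evaluating both integrals, ⟨ξ⟩ = 5·b/2.
Putting b = 5.711 gives 14.278.

⟨ξ⟩ ≈ 14.28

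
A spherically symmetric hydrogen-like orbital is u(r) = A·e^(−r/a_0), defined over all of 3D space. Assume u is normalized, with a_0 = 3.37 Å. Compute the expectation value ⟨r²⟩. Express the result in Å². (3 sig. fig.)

⟨r^2⟩ ≈ 34.1 Å^2

The expectation value is the |u|²-weighted average of r^2: ∫ r^2|u|² 4πr² dr.
Using ∫₀^∞ rⁿ e^(−αr) dr = n!/αⁿ⁺¹, the ratio of the moment integral to the normalization integral gives ⟨r²⟩ = 3·a_0^2.
With a_0 = 3.37, ⟨r^2⟩ = 34.07.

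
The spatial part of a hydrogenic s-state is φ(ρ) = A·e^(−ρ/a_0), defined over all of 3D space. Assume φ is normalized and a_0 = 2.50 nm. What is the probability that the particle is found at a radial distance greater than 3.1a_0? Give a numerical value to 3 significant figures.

With dV = 4πρ²dρ, the probability is ∫|φ|² dV over ρ > 3.1a_0.
Normalization gives A² = 1/(π·a_0^3).
Substituting u = ρ/a_0, A², 4π and the length scale all cancel in the ratio: P = ∫_{3.1}^{∞} u^2·e^(-2·u) du / ∫_{0}^{∞} u^2·e^(-2·u) du.
An antiderivative of u^2·e^(-2·u) is -(2·u^2 + 2·u + 1)·e^(-2·u)/4; evaluating from 3.1 to ∞ gives 1321·e^(-31/5)/200, while the full integral is 1/4.
The region integral divided by the full integral gives P = 0.05362.

P ≈ 0.0536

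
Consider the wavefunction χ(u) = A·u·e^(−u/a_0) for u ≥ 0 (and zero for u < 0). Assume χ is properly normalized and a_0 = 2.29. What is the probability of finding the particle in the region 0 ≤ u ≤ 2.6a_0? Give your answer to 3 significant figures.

P ≈ 0.891

|χ|² is the probability density, so P = ∫_{0}^{2.6a_0} |χ|² du.
With A² fixed by ∫|χ|² = 1, i.e. A² = (a_0^3/4)^(−1), substitute and integrate.
Let t = u/a_0; then A² and the length scale cancel, so P = ∫_{0}^{2.6} t^2·e^(-2·t) dt ÷ ∫_{0}^{∞} t^2·e^(-2·t) dt.
An antiderivative of t^2·e^(-2·t) is -(2·t^2 + 2·t + 1)·e^(-2·t)/4; evaluating from 0 to 2.6 gives 1/4 - 493·e^(-26/5)/100, while the full integral is 1/4.
Evaluating gives P = 0.8912.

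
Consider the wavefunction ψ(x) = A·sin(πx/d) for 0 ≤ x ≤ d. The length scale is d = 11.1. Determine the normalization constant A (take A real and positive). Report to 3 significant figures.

We need A² ∫|f|² dx = 1, taking the integral from 0 to d.
Carrying out the integral gives A² · d/2.
Hence A² = 1/[d/2].
Substituting d = 11.1 gives A² = 0.1802, so A = 0.4245.

A ≈ 0.424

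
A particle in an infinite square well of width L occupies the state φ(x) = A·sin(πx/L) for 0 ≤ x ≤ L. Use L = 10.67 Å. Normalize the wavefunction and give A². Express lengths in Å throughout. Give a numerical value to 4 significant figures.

A^2 ≈ 0.1874 Å^(-1)

Require ∫ |φ|² dx = 1 over the whole domain.
∫|φ|² dx = A²·(L/2).
So A² = (L/2)^(−1).
Plugging in L = 10.67 yields A = 0.43295.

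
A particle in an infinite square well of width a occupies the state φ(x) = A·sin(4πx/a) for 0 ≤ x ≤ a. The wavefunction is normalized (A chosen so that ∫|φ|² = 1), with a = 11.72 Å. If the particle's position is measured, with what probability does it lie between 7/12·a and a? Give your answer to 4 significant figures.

P = ∫_{7/12·a}^{a} |φ(x)|² dx.
The normalization integral ∫|φ|²dx over the whole domain equals a/2·A², and A² cancels in the ratio.
Substituting u = x/a, A² and the length scale cancel in the ratio: P = ∫_{7/12}^{1} sin(4·π·u)^2 du / ∫_{0}^{1} sin(4·π·u)^2 du.
An antiderivative of sin(4·π·u)^2 is u/2 - sin(4·π·u)·cos(4·π·u)/(8·π); evaluating from 7/12 to 1 gives √(3)/(32·π) + 5/24, while the full integral is 1/2.
Taking the ratio, P = √(3)/(16·π) + 5/12.

P ≈ 0.4511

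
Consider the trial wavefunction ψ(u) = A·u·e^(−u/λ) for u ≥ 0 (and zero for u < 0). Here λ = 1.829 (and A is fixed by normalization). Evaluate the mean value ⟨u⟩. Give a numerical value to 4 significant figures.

⟨u⟩ ≈ 2.744

By definition ⟨u⟩ = ∫ u |ψ(u)|² du.
Since the A² factors cancel between numerator and denominator, ⟨u⟩ = 3·λ/2.
With λ = 1.829, ⟨u⟩ = 2.7435.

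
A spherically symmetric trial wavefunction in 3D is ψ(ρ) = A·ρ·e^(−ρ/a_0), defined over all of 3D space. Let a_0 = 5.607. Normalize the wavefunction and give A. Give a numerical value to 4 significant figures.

A ≈ 0.004376

Normalization requires ∫|ψ|² 4πρ² dρ = 1, integrated from 0 to ∞.
Recall ∫₀^∞ ρ^m e^(−ρ/β) dρ = m!·β^(m+1), ∫|ψ|² 4πρ² dρ = A²·(3·π·a_0^5).
Setting this equal to 1 gives A² = 1/(3·π·a_0^5).
Plugging in a_0 = 5.607 yields A = 0.0043756.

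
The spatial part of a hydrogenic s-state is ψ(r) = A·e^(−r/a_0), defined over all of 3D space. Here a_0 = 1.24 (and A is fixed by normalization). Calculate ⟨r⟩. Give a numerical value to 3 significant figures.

By definition ⟨r⟩ = ∫ r |ψ(r)|² 4πr² dr.
Evaluating both integrals, ⟨r⟩ = 3·a_0/2.
Putting a_0 = 1.24 gives 1.860.

⟨r⟩ ≈ 1.86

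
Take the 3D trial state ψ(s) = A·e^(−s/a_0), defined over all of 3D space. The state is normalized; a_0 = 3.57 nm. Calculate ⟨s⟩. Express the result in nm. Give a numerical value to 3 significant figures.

⟨s⟩ ≈ 5.36 nm

⟨s⟩ = ∫ s |ψ|² 4πs² ds over the full domain.
The ratio of the moment integral to the normalization integral gives ⟨s⟩ = 3·a_0/2.
With a_0 = 3.57, ⟨s⟩ = 5.355.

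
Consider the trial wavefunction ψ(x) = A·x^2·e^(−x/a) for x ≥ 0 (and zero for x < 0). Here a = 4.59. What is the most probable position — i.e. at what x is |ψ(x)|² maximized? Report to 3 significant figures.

Differentiate |ψ(x)|² with respect to x and set to zero.
This gives x = 2·a.
With a = 4.59, the most probable position is 9.180.

x ≈ 9.18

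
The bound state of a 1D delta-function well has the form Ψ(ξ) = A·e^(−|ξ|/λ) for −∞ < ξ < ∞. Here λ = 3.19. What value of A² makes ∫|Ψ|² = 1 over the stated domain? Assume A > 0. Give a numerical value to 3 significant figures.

Require ∫ |Ψ|² dξ = 1 over the whole domain.
Recall ∫₀^∞ ξ^m e^(−ξ/β) dξ = m!·β^(m+1), ∫|Ψ|² dξ = A²·(λ).
So A² = (λ)^(−1).
Substituting λ = 3.19 gives A² = 0.3135, so A = 0.5599.

A^2 ≈ 0.313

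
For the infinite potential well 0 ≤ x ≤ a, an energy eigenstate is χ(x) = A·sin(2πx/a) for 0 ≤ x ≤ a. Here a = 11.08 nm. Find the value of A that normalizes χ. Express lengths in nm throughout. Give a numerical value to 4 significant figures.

A ≈ 0.4249 nm^(-1/2)

Require ∫ |χ|² dx = 1 over the whole domain.
Using sin²θ = (1 − cos 2θ)/2, with χ = A·sin(2πx/a), the integral evaluates to A²·[a/2].
Substituting a = 11.08 gives A² = 0.18051, so A = 0.42486.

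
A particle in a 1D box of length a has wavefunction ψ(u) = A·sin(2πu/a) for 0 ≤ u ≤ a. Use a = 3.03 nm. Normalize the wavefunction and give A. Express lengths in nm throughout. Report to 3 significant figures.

A ≈ 0.812 nm^(-1/2)

Normalization requires ∫|ψ|² du = 1, integrated from 0 to a.
With ∫₀^a sin²(nπu/a) du = a/2, carrying out the integral gives A² · a/2.
With a = 3.03: A² = 0.6601 and A = 0.8124.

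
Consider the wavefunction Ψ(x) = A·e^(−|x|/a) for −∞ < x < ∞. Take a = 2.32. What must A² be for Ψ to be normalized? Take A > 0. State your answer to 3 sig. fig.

A^2 ≈ 0.431

The normalization condition is ∫|Ψ|² dx = 1 from −∞ to ∞.
Carrying out the integral gives A² · a.
Hence A² = 1/[a].
Plugging in a = 2.32 yields A = 0.6565.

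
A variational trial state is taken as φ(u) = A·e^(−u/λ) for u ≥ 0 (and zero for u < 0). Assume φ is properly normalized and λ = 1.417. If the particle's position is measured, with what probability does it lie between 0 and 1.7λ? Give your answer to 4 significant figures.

The probability is P = ∫ |φ|² du over [0, 1.7λ].
The normalization integral ∫|φ|²du over the whole domain equals λ/2·A², and A² cancels in the ratio.
Substituting t = u/λ, A² and the length scale cancel in the ratio: P = ∫_{0}^{1.7} e^(-2·t) dt / ∫_{0}^{∞} e^(-2·t) dt.
Using ∫ e^(-2·t) dt = -e^(-2·t)/2, the numerator is 1/2 - e^(-17/5)/2 and the denominator is 1/2.
The result is P = 0.96663.

P ≈ 0.9666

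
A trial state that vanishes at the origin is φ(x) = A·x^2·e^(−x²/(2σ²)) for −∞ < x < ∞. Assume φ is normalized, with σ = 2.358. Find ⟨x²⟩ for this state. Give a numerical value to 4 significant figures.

By definition ⟨x²⟩ = ∫ x^2 |φ(x)|² dx.
With ∫_{−∞}^{∞} x^(2m) e^(−αx²) dx = (2m−1)!!·√π / (2^m α^(m+1/2)), since the A² factors cancel between numerator and denominator, ⟨x²⟩ = 5·σ^2/2.
Putting σ = 2.358 gives 13.900.

⟨x^2⟩ ≈ 13.90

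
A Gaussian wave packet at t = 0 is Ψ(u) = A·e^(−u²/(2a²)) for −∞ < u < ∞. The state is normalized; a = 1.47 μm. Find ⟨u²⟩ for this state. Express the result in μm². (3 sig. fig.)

⟨u^2⟩ ≈ 1.08 μm^2

The expectation value is the |Ψ|²-weighted average of u^2: ∫ u^2|Ψ|² du.
With ∫_{−∞}^{∞} u^(2m) e^(−αu²) du = (2m−1)!!·√π / (2^m α^(m+1/2)), since the A² factors cancel between numerator and denominator, ⟨u²⟩ = a^2/2.
With a = 1.47, ⟨u^2⟩ = 1.080.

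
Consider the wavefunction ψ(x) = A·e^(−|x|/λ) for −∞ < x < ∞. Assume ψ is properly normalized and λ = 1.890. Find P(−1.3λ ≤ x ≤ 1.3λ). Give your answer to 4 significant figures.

The probability is P = ∫ |ψ|² dx over [−1.3λ, 1.3λ].
Since A² = 1/(λ), this is the region integral divided by the full normalization integral.
By symmetry take twice the x ≥ 0 contribution in numerator and denominator; the 2's cancel. Let u = x/λ; then A² and the length scale cancel, so P = ∫_{0}^{1.3} e^(-2·u) du ÷ ∫_{0}^{∞} e^(-2·u) du.
With ∫ e^(-2·u) du = -e^(-2·u)/2 + C, the region integral is 1/2 - e^(-13/5)/2 and the full one is 1/2.
Taking the ratio, P = 0.92573.

P ≈ 0.9257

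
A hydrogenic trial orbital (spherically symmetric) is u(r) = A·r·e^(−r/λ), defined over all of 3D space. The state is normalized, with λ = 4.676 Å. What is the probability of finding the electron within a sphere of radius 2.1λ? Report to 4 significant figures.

P ≈ 0.4102

Integrate the radial probability density 4πr²|u|² over r ≤ 2.1λ.
The full normalization integral is A²·[3·π·λ^5] = 1, fixing A².
Let t = r/λ; then A², 4π and the length scale all cancel, so P = ∫_{0}^{2.1} t^4·e^(-2·t) dt ÷ ∫_{0}^{∞} t^4·e^(-2·t) dt.
With ∫ t^4·e^(-2·t) dt = -(t^4/2 + t^3 + 3·t^2/2 + 3·t/2 + 3/4)·e^(-2·t) + C, the region integral is ≈ 0.307630 and the full one is 3/4.
The region integral divided by the full integral gives P = 0.41017.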